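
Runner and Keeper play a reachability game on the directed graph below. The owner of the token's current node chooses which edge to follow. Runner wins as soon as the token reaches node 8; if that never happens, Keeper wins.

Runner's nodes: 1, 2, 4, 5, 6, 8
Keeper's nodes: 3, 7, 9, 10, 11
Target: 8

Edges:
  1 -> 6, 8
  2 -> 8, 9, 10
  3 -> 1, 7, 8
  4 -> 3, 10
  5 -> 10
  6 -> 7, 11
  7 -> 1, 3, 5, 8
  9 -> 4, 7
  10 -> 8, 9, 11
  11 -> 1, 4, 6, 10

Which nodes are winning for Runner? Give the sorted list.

A0 = {8}
A1: add {1, 2} — 1 (Runner) has 1→8; 2 (Runner) has 2→8.
A2 = A1; e.g. 3 (Keeper) can still go to 7. Fixed point.
Runner's winning region = {1, 2, 8}.

1, 2, 8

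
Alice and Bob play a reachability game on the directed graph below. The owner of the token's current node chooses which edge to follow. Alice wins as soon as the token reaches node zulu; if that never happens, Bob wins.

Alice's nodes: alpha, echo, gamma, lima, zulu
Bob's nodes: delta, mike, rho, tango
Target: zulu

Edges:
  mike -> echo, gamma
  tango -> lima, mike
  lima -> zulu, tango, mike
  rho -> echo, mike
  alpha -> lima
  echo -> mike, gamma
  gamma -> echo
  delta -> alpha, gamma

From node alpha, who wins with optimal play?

Alice

A0 = {zulu}
A1: add {lima} — lima (Alice) has lima→zulu.
A2: add {alpha} — alpha (Alice) has alpha→lima.
A3 = A2; e.g. echo (Alice) has no edge into A2. Fixed point.
alpha ∈ A2, so Alice can force the target.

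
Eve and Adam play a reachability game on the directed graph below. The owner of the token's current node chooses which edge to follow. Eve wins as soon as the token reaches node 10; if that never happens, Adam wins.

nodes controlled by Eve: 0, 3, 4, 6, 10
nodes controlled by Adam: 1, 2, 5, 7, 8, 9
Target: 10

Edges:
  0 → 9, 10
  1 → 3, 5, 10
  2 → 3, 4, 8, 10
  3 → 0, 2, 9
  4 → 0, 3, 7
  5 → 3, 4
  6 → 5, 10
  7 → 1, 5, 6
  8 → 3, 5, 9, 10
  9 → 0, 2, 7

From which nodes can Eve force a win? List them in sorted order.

A0 = {10}
A1: add {0, 6} — 0 (Eve) has 0→10; 6 (Eve) has 6→10.
A2: add {3, 4} — 3 (Eve) has 3→0; 4 (Eve) has 4→0.
A3: add {5} — 5 (Adam): all of {3, 4} already in.
A4: add {1} — 1 (Adam): all of {3, 5, 10} already in.
A5: add {7} — 7 (Adam): all of {1, 5, 6} already in.
A6 = A5; e.g. 2 (Adam) can still go to 8. Fixed point.
Eve's winning region = {0, 1, 3, 4, 5, 6, 7, 10}.

0, 1, 3, 4, 5, 6, 7, 10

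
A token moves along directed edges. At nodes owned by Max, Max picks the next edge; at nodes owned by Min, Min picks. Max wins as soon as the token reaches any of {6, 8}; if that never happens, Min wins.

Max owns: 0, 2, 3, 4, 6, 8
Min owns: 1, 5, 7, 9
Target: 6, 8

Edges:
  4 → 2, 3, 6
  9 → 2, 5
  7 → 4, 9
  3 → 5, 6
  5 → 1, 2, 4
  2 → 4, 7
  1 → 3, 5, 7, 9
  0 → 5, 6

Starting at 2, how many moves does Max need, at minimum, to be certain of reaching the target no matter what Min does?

2

A0 = {6, 8}
A1: add {0, 3, 4} — 0 (Max) has 0→6; 3 (Max) has 3→6; 4 (Max) has 4→6.
A2: add {2} — 2 (Max) has 2→4.
A3 = A2; e.g. 1 (Min) can still go to 5. Fixed point.
2 enters the attractor at level 2, so Max can force the target in 2 moves from there.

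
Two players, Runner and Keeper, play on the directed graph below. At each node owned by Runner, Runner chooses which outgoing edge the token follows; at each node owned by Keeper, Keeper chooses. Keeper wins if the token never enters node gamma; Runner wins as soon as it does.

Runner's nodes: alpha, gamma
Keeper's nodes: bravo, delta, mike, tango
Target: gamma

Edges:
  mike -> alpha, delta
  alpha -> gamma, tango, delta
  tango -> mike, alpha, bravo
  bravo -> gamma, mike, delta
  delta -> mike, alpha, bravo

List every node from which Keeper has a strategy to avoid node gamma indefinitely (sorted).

A0 = {gamma}
A1: add {alpha} — alpha (Runner) has alpha→gamma.
A2 = A1; e.g. mike (Keeper) can still go to delta. Fixed point.
Runner's attractor = {alpha, gamma}; Keeper avoids the target exactly from the complement.

bravo, delta, mike, tango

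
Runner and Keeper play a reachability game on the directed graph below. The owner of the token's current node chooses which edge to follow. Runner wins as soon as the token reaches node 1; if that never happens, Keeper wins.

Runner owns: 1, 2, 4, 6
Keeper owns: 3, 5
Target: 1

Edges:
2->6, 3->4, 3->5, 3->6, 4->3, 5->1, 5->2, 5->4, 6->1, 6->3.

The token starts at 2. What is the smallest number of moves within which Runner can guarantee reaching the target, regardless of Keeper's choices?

2

A0 = {1}
A1: add {6} — 6 (Runner) has 6→1.
A2: add {2} — 2 (Runner) has 2→6.
A3 = A2; e.g. 3 (Keeper) can still go to 4. Fixed point.
2 enters the attractor at level 2, so Runner can force the target in 2 moves from there.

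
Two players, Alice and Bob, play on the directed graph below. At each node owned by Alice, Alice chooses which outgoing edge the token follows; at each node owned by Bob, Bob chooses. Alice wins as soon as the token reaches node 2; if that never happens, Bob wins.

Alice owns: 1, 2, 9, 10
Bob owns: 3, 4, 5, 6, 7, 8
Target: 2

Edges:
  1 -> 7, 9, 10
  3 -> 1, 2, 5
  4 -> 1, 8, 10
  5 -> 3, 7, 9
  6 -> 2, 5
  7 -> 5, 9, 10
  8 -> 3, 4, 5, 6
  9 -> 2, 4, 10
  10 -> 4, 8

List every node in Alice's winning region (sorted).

A0 = {2}
A1: add {9} — 9 (Alice) has 9→2.
A2: add {1} — 1 (Alice) has 1→9.
A3 = A2; e.g. 3 (Bob) can still go to 5. Fixed point.
Alice's winning region = {1, 2, 9}.

1, 2, 9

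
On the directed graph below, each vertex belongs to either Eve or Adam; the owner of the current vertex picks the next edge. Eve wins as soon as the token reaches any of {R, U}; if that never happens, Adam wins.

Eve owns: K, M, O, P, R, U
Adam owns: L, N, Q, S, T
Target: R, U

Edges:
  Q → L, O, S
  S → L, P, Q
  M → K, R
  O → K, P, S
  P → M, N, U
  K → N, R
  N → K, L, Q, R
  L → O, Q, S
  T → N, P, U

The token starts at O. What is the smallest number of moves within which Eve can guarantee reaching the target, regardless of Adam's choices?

2

A0 = {R, U}
A1: add {K, M, P} — K (Eve) has K→R; M (Eve) has M→R; P (Eve) has P→U.
A2: add {O} — O (Eve) has O→K.
A3 = A2; e.g. L (Adam) can still go to Q. Fixed point.
O enters the attractor at level 2, so Eve can force the target in 2 moves from there.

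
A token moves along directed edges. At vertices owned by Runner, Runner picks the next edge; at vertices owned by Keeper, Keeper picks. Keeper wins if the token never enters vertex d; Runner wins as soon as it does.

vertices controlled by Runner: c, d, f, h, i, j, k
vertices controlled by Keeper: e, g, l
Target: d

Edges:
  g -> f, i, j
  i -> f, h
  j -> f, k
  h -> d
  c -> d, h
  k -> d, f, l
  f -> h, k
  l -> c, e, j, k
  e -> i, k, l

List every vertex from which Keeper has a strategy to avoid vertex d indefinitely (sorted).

A0 = {d}
A1: add {c, h, k} — c (Runner) has c→d; h (Runner) has h→d; k (Runner) has k→d.
A2: add {f, i, j} — f (Runner) has f→h; i (Runner) has i→h; j (Runner) has j→k.
A3: add {g} — g (Keeper): all of {f, i, j} already in.
A4 = A3; e.g. e (Keeper) can still go to l. Fixed point.
Runner's attractor = {c, d, f, g, h, i, j, k}; Keeper avoids the target exactly from the complement.

e, l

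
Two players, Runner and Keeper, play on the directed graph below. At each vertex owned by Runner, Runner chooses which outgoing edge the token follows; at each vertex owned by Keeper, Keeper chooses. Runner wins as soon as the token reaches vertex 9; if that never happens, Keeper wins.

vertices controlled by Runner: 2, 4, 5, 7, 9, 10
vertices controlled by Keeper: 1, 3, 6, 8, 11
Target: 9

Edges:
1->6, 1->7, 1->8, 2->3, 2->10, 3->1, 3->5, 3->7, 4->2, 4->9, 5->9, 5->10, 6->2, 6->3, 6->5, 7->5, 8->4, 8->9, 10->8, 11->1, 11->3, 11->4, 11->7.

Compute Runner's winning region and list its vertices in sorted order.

A0 = {9}
A1: add {4, 5} — 4 (Runner) has 4→9; 5 (Runner) has 5→9.
A2: add {7, 8} — 7 (Runner) has 7→5; 8 (Keeper): all of {4, 9} already in.
A3: add {10} — 10 (Runner) has 10→8.
A4: add {2} — 2 (Runner) has 2→10.
A5 = A4; e.g. 1 (Keeper) can still go to 6. Fixed point.
Runner's winning region = {2, 4, 5, 7, 8, 9, 10}.

2, 4, 5, 7, 8, 9, 10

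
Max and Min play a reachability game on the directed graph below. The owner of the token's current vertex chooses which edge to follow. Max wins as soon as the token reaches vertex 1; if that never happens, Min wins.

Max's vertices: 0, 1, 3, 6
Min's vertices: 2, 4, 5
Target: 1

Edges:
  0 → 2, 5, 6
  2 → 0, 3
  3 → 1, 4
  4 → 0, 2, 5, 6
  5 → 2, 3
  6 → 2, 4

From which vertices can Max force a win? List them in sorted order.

A0 = {1}
A1: add {3} — 3 (Max) has 3→1.
A2 = A1; e.g. 0 (Max) has no edge into A1. Fixed point.
Max's winning region = {1, 3}.

1, 3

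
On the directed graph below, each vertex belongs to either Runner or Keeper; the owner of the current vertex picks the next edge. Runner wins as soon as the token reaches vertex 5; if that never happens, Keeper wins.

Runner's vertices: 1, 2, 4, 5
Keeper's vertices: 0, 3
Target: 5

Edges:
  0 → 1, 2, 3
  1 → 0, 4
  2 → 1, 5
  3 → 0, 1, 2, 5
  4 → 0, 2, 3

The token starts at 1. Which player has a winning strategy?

Runner

A0 = {5}
A1: add {2} — 2 (Runner) has 2→5.
A2: add {4} — 4 (Runner) has 4→2.
A3: add {1} — 1 (Runner) has 1→4.
A4 = A3; e.g. 0 (Keeper) can still go to 3. Fixed point.
1 ∈ A3, so Runner can force the target.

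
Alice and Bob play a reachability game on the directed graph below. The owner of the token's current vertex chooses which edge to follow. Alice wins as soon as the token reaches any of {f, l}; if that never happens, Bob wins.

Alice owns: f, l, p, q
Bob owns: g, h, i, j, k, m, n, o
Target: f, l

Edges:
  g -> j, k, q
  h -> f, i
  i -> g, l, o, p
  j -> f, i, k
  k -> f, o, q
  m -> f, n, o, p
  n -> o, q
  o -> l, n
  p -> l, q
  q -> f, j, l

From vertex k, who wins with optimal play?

Bob

A0 = {f, l}
A1: add {p, q} — p (Alice) has p→l; q (Alice) has q→f.
A2 = A1; e.g. g (Bob) can still go to j. Fixed point.
k never enters the attractor, so Bob can avoid the target forever.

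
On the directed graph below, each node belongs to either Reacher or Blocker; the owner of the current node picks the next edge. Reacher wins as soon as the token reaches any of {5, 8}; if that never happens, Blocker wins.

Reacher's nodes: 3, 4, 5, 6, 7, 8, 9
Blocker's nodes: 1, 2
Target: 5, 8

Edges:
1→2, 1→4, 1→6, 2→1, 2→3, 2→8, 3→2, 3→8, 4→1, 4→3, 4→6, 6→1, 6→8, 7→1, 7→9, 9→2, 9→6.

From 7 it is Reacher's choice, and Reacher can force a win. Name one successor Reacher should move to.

A0 = {5, 8}
A1: add {3, 6} — 3 (Reacher) has 3→8; 6 (Reacher) has 6→8.
A2: add {4, 9} — 4 (Reacher) has 4→3; 9 (Reacher) has 9→6.
A3: add {7} — 7 (Reacher) has 7→9.
A4 = A3; e.g. 1 (Blocker) can still go to 2. Fixed point.
From 7, successor 9 is in the attractor (rank 2); the other successor 1 is not.

9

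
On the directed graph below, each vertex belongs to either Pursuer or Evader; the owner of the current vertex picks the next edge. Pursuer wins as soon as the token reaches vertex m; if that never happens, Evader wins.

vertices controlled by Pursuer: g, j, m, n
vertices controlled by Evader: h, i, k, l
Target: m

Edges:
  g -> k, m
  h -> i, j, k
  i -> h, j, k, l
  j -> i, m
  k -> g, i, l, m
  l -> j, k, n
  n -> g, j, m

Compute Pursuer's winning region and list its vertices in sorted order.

A0 = {m}
A1: add {g, j, n} — g (Pursuer) has g→m; j (Pursuer) has j→m; n (Pursuer) has n→m.
A2 = A1; e.g. h (Evader) can still go to i. Fixed point.
Pursuer's winning region = {g, j, m, n}.

g, j, m, n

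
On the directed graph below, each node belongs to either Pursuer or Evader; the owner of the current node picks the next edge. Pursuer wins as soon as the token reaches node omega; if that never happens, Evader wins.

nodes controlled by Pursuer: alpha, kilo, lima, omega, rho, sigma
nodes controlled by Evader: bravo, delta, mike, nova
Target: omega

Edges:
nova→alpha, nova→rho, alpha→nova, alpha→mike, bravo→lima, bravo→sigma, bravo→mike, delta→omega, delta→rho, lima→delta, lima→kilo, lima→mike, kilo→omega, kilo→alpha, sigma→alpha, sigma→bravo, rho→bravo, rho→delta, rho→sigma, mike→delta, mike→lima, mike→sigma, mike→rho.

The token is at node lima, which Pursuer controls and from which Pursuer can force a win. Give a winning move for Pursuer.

kilo

A0 = {omega}
A1: add {kilo} — kilo (Pursuer) has kilo→omega.
A2: add {lima} — lima (Pursuer) has lima→kilo.
A3 = A2; e.g. nova (Evader) can still go to alpha. Fixed point.
From lima, successor kilo is in the attractor (rank 1); the other successors delta, mike are not.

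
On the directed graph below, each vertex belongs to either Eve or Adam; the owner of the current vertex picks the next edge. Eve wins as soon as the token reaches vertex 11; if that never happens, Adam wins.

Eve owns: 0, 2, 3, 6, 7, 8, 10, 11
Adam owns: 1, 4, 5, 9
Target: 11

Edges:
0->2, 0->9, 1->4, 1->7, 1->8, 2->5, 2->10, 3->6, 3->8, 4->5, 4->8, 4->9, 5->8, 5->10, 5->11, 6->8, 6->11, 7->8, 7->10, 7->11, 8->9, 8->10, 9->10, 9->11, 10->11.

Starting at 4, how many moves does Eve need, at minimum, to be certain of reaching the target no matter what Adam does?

4

A0 = {11}
A1: add {6, 7, 10} — 6 (Eve) has 6→11; 7 (Eve) has 7→11; 10 (Eve) has 10→11.
A2: add {2, 3, 8, 9} — 2 (Eve) has 2→10; 3 (Eve) has 3→6; 8 (Eve) has 8→10; 9 (Adam): all of {10, 11} already in.
A3: add {0, 5} — 0 (Eve) has 0→2; 5 (Adam): all of {8, 10, 11} already in.
A4: add {4} — 4 (Adam): all of {5, 8, 9} already in.
4 enters the attractor at level 4, so Eve can force the target in 4 moves from there.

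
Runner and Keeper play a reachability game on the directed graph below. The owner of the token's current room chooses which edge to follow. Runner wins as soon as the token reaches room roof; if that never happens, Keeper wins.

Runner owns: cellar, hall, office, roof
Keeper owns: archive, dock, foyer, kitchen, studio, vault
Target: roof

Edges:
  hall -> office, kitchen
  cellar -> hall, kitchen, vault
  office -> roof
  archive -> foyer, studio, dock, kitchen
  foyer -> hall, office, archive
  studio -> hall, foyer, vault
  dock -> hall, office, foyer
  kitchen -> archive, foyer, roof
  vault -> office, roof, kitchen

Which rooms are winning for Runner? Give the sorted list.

cellar, hall, office, roof

A0 = {roof}
A1: add {office} — office (Runner) has office→roof.
A2: add {hall} — hall (Runner) has hall→office.
A3: add {cellar} — cellar (Runner) has cellar→hall.
A4 = A3; e.g. archive (Keeper) can still go to foyer. Fixed point.
Runner's winning region = {cellar, hall, office, roof}.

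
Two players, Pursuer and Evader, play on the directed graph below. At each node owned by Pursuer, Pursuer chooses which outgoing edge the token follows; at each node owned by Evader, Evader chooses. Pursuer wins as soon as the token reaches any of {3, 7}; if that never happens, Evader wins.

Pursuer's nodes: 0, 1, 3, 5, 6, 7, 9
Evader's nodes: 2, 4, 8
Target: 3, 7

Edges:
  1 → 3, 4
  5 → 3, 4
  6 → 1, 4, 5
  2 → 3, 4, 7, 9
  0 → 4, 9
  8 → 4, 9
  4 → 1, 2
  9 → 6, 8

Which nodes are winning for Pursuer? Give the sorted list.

A0 = {3, 7}
A1: add {1, 5} — 1 (Pursuer) has 1→3; 5 (Pursuer) has 5→3.
A2: add {6} — 6 (Pursuer) has 6→1.
A3: add {9} — 9 (Pursuer) has 9→6.
A4: add {0} — 0 (Pursuer) has 0→9.
A5 = A4; e.g. 2 (Evader) can still go to 4. Fixed point.
Pursuer's winning region = {0, 1, 3, 5, 6, 7, 9}.

0, 1, 3, 5, 6, 7, 9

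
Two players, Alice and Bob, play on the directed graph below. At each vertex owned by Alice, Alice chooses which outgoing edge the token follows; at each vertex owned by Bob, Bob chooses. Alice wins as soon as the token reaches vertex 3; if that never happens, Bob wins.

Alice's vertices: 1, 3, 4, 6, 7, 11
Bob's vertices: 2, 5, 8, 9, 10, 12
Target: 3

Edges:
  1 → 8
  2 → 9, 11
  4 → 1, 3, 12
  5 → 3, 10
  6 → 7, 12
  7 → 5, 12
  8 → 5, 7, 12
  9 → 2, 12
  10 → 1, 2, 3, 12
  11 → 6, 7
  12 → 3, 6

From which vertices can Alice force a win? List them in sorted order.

3, 4

A0 = {3}
A1: add {4} — 4 (Alice) has 4→3.
A2 = A1; e.g. 1 (Alice) has no edge into A1. Fixed point.
Alice's winning region = {3, 4}.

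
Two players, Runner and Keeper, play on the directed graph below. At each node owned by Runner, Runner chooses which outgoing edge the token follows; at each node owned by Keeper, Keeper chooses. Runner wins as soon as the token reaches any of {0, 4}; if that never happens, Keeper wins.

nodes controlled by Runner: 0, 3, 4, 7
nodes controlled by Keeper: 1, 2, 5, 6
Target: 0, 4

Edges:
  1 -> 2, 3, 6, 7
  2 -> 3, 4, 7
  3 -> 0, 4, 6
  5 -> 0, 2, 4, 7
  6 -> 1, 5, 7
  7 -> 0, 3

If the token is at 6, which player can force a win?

A0 = {0, 4}
A1: add {3, 7} — 3 (Runner) has 3→0; 7 (Runner) has 7→0.
A2: add {2} — 2 (Keeper): all of {3, 4, 7} already in.
A3: add {5} — 5 (Keeper): all of {0, 2, 4, 7} already in.
A4 = A3; e.g. 1 (Keeper) can still go to 6. Fixed point.
6 never enters the attractor, so Keeper can avoid the target forever.

Keeper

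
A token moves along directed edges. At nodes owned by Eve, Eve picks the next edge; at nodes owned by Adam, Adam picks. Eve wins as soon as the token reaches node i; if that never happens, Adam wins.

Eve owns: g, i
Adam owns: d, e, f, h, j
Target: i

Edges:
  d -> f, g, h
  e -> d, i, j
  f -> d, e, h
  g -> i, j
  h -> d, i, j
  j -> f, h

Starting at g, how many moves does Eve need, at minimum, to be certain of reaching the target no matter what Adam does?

1

A0 = {i}
A1: add {g} — g (Eve) has g→i.
A2 = A1; e.g. d (Adam) can still go to f. Fixed point.
g enters the attractor at level 1, so Eve can force the target in 1 move from there.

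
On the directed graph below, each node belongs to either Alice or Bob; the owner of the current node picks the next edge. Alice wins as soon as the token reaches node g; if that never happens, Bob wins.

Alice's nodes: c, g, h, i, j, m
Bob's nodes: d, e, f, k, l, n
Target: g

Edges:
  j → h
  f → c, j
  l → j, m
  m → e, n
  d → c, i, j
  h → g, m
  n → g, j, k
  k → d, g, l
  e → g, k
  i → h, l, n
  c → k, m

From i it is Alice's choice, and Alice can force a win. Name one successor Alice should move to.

A0 = {g}
A1: add {h} — h (Alice) has h→g.
A2: add {i, j} — i (Alice) has i→h; j (Alice) has j→h.
A3 = A2; e.g. c (Alice) has no edge into A2. Fixed point.
From i, successor h is in the attractor (rank 1); the other successors l, n are not.

h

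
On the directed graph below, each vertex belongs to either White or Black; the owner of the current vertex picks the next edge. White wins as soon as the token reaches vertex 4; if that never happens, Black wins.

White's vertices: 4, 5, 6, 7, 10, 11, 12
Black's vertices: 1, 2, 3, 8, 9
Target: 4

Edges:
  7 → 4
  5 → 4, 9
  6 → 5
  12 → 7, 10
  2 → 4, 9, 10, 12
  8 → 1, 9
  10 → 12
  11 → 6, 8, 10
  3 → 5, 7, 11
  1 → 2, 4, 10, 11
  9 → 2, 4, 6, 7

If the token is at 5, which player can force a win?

White

A0 = {4}
A1: add {5, 7} — 5 (White) has 5→4; 7 (White) has 7→4.
5 ∈ A1, so White can force the target.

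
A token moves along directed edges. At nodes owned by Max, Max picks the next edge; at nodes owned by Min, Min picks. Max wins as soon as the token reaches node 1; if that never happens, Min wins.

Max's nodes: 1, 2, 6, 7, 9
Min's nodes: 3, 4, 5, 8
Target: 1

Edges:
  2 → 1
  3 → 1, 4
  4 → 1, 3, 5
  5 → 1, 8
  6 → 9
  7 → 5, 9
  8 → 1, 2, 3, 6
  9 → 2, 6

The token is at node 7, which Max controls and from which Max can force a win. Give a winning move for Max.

A0 = {1}
A1: add {2} — 2 (Max) has 2→1.
A2: add {9} — 9 (Max) has 9→2.
A3: add {6, 7} — 6 (Max) has 6→9; 7 (Max) has 7→9.
A4 = A3; e.g. 3 (Min) can still go to 4. Fixed point.
From 7, successor 9 is in the attractor (rank 2); the other successor 5 is not.

9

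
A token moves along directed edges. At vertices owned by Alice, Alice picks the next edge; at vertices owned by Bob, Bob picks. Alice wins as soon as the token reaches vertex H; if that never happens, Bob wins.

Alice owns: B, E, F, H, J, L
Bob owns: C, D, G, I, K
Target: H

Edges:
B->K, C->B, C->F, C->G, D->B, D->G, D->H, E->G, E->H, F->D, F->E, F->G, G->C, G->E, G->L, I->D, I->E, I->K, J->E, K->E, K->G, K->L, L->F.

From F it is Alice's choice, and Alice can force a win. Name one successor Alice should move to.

E

A0 = {H}
A1: add {E} — E (Alice) has E→H.
A2: add {F, J} — F (Alice) has F→E; J (Alice) has J→E.
A3: add {L} — L (Alice) has L→F.
A4 = A3; e.g. B (Alice) has no edge into A3. Fixed point.
From F, successor E is in the attractor (rank 1); the other successors D, G are not.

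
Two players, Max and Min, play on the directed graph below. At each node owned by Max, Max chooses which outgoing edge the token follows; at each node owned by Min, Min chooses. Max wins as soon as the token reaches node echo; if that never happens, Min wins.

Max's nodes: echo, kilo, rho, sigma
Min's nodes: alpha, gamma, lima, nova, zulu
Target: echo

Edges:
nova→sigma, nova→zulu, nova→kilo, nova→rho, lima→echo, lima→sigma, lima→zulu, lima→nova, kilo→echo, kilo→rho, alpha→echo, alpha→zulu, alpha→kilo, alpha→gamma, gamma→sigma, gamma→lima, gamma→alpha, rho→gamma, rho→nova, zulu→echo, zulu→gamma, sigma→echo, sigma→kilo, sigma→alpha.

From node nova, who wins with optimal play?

Min

A0 = {echo}
A1: add {kilo, sigma} — sigma (Max) has sigma→echo; kilo (Max) has kilo→echo.
A2 = A1; e.g. lima (Min) can still go to zulu. Fixed point.
nova never enters the attractor, so Min can avoid the target forever.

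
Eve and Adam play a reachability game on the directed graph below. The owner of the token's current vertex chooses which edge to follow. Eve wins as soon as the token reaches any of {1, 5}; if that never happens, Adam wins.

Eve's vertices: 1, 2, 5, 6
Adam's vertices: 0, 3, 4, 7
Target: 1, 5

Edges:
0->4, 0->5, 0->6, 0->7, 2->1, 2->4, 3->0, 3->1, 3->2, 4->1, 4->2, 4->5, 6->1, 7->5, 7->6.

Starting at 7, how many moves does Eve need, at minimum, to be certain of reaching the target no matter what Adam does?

2

A0 = {1, 5}
A1: add {2, 6} — 2 (Eve) has 2→1; 6 (Eve) has 6→1.
A2: add {4, 7} — 4 (Adam): all of {1, 2, 5} already in; 7 (Adam): all of {5, 6} already in.
7 enters the attractor at level 2, so Eve can force the target in 2 moves from there.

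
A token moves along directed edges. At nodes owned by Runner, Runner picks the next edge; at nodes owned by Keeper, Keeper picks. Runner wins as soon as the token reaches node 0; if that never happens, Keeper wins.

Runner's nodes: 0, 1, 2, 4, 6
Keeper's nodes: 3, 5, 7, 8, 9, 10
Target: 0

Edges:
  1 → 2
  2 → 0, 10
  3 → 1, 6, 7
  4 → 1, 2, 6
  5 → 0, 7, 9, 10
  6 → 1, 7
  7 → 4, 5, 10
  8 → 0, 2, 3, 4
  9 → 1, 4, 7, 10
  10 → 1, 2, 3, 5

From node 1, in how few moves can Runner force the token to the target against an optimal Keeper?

A0 = {0}
A1: add {2} — 2 (Runner) has 2→0.
A2: add {1, 4} — 1 (Runner) has 1→2; 4 (Runner) has 4→2.
1 enters the attractor at level 2, so Runner can force the target in 2 moves from there.

2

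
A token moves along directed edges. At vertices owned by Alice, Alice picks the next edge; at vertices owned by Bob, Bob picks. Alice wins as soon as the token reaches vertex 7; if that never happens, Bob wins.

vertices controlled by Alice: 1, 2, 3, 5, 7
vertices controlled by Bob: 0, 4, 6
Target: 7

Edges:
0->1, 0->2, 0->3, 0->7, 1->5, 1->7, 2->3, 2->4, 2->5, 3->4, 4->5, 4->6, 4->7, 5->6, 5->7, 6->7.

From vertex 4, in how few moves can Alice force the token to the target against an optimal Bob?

2

A0 = {7}
A1: add {1, 5, 6} — 1 (Alice) has 1→7; 5 (Alice) has 5→7; 6 (Bob): all of {7} already in.
A2: add {2, 4} — 2 (Alice) has 2→5; 4 (Bob): all of {5, 6, 7} already in.
4 enters the attractor at level 2, so Alice can force the target in 2 moves from there.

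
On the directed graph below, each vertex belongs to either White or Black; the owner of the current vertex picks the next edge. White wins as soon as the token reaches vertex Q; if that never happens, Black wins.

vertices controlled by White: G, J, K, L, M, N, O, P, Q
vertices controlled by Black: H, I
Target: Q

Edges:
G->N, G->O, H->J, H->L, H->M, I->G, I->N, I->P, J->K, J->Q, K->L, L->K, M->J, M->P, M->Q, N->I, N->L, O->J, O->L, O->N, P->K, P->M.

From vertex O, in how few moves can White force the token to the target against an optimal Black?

2

A0 = {Q}
A1: add {J, M} — J (White) has J→Q; M (White) has M→Q.
A2: add {O, P} — O (White) has O→J; P (White) has P→M.
O enters the attractor at level 2, so White can force the target in 2 moves from there.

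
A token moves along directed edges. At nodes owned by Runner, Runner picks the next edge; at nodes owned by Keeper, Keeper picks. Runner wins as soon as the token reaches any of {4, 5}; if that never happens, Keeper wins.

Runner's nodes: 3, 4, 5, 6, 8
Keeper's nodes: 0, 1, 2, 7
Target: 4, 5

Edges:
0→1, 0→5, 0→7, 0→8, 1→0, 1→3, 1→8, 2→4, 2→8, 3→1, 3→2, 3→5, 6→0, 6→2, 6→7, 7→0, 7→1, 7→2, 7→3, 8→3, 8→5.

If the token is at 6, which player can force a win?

A0 = {4, 5}
A1: add {3, 8} — 3 (Runner) has 3→5; 8 (Runner) has 8→5.
A2: add {2} — 2 (Keeper): all of {4, 8} already in.
A3: add {6} — 6 (Runner) has 6→2.
A4 = A3; e.g. 0 (Keeper) can still go to 1. Fixed point.
6 ∈ A3, so Runner can force the target.

Runner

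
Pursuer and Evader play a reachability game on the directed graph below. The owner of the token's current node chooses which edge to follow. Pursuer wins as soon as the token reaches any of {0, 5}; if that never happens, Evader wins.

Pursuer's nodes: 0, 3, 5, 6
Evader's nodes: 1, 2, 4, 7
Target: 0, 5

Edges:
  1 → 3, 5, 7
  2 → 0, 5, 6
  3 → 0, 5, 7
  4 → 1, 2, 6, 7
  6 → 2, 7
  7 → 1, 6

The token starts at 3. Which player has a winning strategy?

Pursuer

A0 = {0, 5}
A1: add {3} — 3 (Pursuer) has 3→0.
A2 = A1; e.g. 1 (Evader) can still go to 7. Fixed point.
3 ∈ A1, so Pursuer can force the target.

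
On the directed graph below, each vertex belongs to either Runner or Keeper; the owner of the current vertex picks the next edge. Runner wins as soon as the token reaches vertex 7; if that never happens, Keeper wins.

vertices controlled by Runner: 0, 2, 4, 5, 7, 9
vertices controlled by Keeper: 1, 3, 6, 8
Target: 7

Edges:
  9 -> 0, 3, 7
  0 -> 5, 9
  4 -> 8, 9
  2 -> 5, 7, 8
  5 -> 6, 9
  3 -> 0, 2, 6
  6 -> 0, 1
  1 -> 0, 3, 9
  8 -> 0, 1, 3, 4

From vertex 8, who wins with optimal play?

Keeper

A0 = {7}
A1: add {2, 9} — 2 (Runner) has 2→7; 9 (Runner) has 9→7.
A2: add {0, 4, 5} — 0 (Runner) has 0→9; 4 (Runner) has 4→9; 5 (Runner) has 5→9.
A3 = A2; e.g. 1 (Keeper) can still go to 3. Fixed point.
8 never enters the attractor, so Keeper can avoid the target forever.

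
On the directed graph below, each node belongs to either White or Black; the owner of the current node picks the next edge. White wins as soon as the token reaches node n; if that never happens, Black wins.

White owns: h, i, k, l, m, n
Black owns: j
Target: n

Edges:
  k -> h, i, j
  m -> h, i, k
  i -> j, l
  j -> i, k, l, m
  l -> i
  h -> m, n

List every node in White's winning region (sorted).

A0 = {n}
A1: add {h} — h (White) has h→n.
A2: add {k, m} — k (White) has k→h; m (White) has m→h.
A3 = A2; e.g. i (White) has no edge into A2. Fixed point.
White's winning region = {h, k, m, n}.

h, k, m, n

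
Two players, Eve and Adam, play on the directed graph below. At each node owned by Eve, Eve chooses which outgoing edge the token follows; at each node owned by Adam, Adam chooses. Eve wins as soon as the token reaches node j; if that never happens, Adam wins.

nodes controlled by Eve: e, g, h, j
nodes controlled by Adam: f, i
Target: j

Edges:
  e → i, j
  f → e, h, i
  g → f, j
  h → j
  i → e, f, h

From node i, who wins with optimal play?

A0 = {j}
A1: add {e, g, h} — e (Eve) has e→j; g (Eve) has g→j; h (Eve) has h→j.
A2 = A1; e.g. f (Adam) can still go to i. Fixed point.
i never enters the attractor, so Adam can avoid the target forever.

Adam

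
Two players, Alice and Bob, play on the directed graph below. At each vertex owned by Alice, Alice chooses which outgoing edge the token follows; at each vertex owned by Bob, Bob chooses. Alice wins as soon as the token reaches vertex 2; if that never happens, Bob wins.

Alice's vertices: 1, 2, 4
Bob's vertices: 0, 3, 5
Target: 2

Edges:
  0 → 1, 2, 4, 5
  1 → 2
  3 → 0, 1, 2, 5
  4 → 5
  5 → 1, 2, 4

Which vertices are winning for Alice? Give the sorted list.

1, 2

A0 = {2}
A1: add {1} — 1 (Alice) has 1→2.
A2 = A1; e.g. 0 (Bob) can still go to 4. Fixed point.
Alice's winning region = {1, 2}.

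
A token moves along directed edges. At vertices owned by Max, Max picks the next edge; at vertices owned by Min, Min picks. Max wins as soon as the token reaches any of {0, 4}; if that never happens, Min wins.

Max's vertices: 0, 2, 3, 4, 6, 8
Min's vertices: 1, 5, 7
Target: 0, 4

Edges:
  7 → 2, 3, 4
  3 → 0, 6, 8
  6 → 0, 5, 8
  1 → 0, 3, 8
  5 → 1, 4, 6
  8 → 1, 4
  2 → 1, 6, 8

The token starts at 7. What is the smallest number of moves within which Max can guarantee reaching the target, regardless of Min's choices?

A0 = {0, 4}
A1: add {3, 6, 8} — 3 (Max) has 3→0; 6 (Max) has 6→0; 8 (Max) has 8→4.
A2: add {1, 2} — 1 (Min): all of {0, 3, 8} already in; 2 (Max) has 2→6.
A3: add {5, 7} — 5 (Min): all of {1, 4, 6} already in; 7 (Min): all of {2, 3, 4} already in.
A3 = all vertices. Fixed point.
7 enters the attractor at level 3, so Max can force the target in 3 moves from there.

3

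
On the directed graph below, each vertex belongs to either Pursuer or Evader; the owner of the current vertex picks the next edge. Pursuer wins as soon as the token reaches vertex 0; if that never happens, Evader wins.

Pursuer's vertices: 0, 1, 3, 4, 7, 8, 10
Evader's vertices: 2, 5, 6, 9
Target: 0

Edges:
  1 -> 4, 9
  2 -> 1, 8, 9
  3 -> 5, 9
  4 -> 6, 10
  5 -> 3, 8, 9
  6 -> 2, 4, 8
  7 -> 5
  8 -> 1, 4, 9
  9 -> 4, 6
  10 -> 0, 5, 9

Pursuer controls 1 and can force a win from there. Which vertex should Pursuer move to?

A0 = {0}
A1: add {10} — 10 (Pursuer) has 10→0.
A2: add {4} — 4 (Pursuer) has 4→10.
A3: add {1, 8} — 1 (Pursuer) has 1→4; 8 (Pursuer) has 8→4.
A4 = A3; e.g. 2 (Evader) can still go to 9. Fixed point.
From 1, successor 4 is in the attractor (rank 2); the other successor 9 is not.

4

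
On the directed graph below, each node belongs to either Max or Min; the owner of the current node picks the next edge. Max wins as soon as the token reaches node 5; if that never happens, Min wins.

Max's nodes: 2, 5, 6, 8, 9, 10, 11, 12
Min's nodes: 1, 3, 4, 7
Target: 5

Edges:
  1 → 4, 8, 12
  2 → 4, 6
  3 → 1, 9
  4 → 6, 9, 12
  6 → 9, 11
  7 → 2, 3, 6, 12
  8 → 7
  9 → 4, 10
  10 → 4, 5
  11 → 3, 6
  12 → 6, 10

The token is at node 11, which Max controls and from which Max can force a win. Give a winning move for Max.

6

A0 = {5}
A1: add {10} — 10 (Max) has 10→5.
A2: add {9, 12} — 9 (Max) has 9→10; 12 (Max) has 12→10.
A3: add {6} — 6 (Max) has 6→9.
A4: add {2, 4, 11} — 2 (Max) has 2→6; 4 (Min): all of {6, 9, 12} already in; 11 (Max) has 11→6.
A5 = A4; e.g. 1 (Min) can still go to 8. Fixed point.
From 11, successor 6 is in the attractor (rank 3); the other successor 3 is not.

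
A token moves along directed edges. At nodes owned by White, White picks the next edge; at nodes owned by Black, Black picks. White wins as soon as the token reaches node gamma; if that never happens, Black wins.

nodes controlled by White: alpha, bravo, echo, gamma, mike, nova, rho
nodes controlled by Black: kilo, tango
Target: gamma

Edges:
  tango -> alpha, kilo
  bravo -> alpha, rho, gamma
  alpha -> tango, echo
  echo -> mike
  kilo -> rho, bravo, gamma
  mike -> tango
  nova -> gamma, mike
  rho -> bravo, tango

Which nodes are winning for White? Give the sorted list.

A0 = {gamma}
A1: add {bravo, nova} — bravo (White) has bravo→gamma; nova (White) has nova→gamma.
A2: add {rho} — rho (White) has rho→bravo.
A3: add {kilo} — kilo (Black): all of {rho, bravo, gamma} already in.
A4 = A3; e.g. alpha (White) has no edge into A3. Fixed point.
White's winning region = {bravo, gamma, kilo, nova, rho}.

bravo, gamma, kilo, nova, rho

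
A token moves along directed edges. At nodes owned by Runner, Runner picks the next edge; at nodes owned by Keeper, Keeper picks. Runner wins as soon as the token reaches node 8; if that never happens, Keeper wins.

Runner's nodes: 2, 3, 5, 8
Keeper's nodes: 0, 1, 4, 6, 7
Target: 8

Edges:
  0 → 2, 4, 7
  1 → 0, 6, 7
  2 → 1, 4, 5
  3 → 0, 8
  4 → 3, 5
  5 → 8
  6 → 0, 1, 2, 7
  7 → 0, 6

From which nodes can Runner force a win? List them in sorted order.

A0 = {8}
A1: add {3, 5} — 3 (Runner) has 3→8; 5 (Runner) has 5→8.
A2: add {2, 4} — 2 (Runner) has 2→5; 4 (Keeper): all of {3, 5} already in.
A3 = A2; e.g. 0 (Keeper) can still go to 7. Fixed point.
Runner's winning region = {2, 3, 4, 5, 8}.

2, 3, 4, 5, 8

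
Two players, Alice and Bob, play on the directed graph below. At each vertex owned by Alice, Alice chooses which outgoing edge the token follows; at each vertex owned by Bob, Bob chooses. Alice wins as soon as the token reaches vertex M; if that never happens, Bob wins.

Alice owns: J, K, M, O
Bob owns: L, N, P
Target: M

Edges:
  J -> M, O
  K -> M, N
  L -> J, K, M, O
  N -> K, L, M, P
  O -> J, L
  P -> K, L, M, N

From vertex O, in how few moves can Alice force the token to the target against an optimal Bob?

2

A0 = {M}
A1: add {J, K} — J (Alice) has J→M; K (Alice) has K→M.
A2: add {O} — O (Alice) has O→J.
O enters the attractor at level 2, so Alice can force the target in 2 moves from there.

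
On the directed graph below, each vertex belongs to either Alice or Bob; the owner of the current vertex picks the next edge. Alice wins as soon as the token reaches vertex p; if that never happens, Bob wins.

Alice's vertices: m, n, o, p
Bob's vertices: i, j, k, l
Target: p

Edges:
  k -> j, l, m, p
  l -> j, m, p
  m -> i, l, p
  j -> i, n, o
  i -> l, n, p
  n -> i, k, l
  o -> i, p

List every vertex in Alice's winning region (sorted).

A0 = {p}
A1: add {m, o} — m (Alice) has m→p; o (Alice) has o→p.
A2 = A1; e.g. i (Bob) can still go to l. Fixed point.
Alice's winning region = {m, o, p}.

m, o, p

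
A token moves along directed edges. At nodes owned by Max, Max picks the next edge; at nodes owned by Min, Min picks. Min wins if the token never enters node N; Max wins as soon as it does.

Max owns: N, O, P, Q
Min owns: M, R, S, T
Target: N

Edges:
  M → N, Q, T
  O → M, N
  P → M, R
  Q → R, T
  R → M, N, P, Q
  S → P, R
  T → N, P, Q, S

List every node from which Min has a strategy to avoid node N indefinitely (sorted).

M, P, Q, R, S, T

A0 = {N}
A1: add {O} — O (Max) has O→N.
A2 = A1; e.g. M (Min) can still go to Q. Fixed point.
Max's attractor = {N, O}; Min avoids the target exactly from the complement.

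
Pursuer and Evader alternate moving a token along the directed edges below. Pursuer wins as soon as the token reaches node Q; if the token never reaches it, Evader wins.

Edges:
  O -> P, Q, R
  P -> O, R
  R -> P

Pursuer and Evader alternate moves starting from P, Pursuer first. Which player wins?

Evader

Track states (vertex, player-to-move).
A0 = {(Q,Pursuer), (Q,Evader)}
A1: add {(O,Pursuer)}.
A2 = A1; e.g. (O,Evader) stays out. (P,Pursuer) never enters ⇒ Evader avoids the target.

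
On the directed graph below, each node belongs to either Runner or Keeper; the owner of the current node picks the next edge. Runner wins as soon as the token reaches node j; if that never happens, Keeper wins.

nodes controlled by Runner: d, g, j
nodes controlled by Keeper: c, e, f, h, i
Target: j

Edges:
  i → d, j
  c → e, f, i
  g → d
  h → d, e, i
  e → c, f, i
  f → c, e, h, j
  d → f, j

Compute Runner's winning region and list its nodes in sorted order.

d, g, i, j

A0 = {j}
A1: add {d} — d (Runner) has d→j.
A2: add {g, i} — g (Runner) has g→d; i (Keeper): all of {d, j} already in.
A3 = A2; e.g. c (Keeper) can still go to e. Fixed point.
Runner's winning region = {d, g, i, j}.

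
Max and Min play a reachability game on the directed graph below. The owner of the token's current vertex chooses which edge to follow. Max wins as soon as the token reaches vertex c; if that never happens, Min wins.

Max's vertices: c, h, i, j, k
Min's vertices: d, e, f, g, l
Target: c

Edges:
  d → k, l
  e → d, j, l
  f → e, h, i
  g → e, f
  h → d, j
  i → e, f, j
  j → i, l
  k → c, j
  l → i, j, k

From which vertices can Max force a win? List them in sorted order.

c, k

A0 = {c}
A1: add {k} — k (Max) has k→c.
A2 = A1; e.g. d (Min) can still go to l. Fixed point.
Max's winning region = {c, k}.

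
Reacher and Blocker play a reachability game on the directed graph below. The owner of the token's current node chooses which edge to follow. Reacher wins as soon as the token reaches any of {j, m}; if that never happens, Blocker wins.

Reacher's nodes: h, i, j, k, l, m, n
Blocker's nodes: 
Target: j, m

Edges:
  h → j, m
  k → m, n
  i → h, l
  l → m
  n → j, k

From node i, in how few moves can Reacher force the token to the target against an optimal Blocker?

A0 = {j, m}
A1: add {h, k, l, n} — h (Reacher) has h→j; k (Reacher) has k→m; l (Reacher) has l→m; n (Reacher) has n→j.
A2: add {i} — i (Reacher) has i→h.
A2 = all vertices. Fixed point.
i enters the attractor at level 2, so Reacher can force the target in 2 moves from there.

2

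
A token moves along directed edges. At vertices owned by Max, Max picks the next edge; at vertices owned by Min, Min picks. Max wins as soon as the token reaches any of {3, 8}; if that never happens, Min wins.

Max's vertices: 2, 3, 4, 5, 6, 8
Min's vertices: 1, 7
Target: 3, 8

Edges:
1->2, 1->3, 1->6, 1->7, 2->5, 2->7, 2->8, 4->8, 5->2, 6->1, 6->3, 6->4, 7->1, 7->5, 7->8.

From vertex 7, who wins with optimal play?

A0 = {3, 8}
A1: add {2, 4, 6} — 2 (Max) has 2→8; 4 (Max) has 4→8; 6 (Max) has 6→3.
A2: add {5} — 5 (Max) has 5→2.
A3 = A2; e.g. 1 (Min) can still go to 7. Fixed point.
7 never enters the attractor, so Min can avoid the target forever.

Min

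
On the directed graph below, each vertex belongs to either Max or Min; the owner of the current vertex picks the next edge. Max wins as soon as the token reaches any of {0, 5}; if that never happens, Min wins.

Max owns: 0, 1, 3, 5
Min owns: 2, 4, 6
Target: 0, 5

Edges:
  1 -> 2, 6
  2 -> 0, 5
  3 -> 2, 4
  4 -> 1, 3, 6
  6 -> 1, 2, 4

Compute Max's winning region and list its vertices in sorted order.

0, 1, 2, 3, 5

A0 = {0, 5}
A1: add {2} — 2 (Min): all of {0, 5} already in.
A2: add {1, 3} — 1 (Max) has 1→2; 3 (Max) has 3→2.
A3 = A2; e.g. 4 (Min) can still go to 6. Fixed point.
Max's winning region = {0, 1, 2, 3, 5}.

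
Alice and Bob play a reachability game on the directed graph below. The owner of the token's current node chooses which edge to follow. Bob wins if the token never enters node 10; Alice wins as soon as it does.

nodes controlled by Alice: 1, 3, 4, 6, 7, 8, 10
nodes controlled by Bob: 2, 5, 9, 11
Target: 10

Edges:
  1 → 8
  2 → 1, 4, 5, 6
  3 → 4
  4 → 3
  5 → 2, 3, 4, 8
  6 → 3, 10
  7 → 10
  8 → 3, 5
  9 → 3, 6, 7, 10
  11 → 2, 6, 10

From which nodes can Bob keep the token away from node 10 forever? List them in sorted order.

A0 = {10}
A1: add {6, 7} — 6 (Alice) has 6→10; 7 (Alice) has 7→10.
A2 = A1; e.g. 1 (Alice) has no edge into A1. Fixed point.
Alice's attractor = {6, 7, 10}; Bob avoids the target exactly from the complement.

1, 2, 3, 4, 5, 8, 9, 11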